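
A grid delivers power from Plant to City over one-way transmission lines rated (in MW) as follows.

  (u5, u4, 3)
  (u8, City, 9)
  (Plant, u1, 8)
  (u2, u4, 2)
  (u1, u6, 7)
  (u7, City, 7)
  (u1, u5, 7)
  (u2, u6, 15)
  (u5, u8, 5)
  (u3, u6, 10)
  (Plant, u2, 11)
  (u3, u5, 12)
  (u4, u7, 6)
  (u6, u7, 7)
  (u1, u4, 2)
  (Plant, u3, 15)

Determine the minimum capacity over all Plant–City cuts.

12

Augment Plant→u1→u4→u7→City: bottleneck 2, flow now 2.
Augment Plant→u1→u5→u8→City: bottleneck 5, flow now 7.
Augment Plant→u1→u6→u7→City: bottleneck 1, flow now 8.
Augment Plant→u2→u4→u7→City: bottleneck 2, flow now 10.
Augment Plant→u2→u6→u7→City: bottleneck 2, flow now 12.
No augmenting path remains; maximum flow = 12.
By max-flow min-cut, the minimum cut capacity equals the max flow.
In the residual graph, reachable from Plant: {Plant, u1, u2, u3, u4, u5, u6, u7}.
Min-cut edges: u5→u8 (5), u7→City (7); capacity 5 + 7 = 12.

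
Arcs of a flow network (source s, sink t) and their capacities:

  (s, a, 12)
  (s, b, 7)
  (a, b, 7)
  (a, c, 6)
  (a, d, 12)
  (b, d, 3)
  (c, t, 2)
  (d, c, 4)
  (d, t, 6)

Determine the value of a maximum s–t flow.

8

Augment s→a→c→t: bottleneck 2, flow now 2.
Augment s→a→d→t: bottleneck 6, flow now 8.
No augmenting path remains; maximum flow = 8.
In the residual graph, reachable from s: {s, a, b, c, d}.
Min-cut edges: c→t (2), d→t (6); capacity 2 + 6 = 8.
This cut is saturated, so no flow can exceed 8.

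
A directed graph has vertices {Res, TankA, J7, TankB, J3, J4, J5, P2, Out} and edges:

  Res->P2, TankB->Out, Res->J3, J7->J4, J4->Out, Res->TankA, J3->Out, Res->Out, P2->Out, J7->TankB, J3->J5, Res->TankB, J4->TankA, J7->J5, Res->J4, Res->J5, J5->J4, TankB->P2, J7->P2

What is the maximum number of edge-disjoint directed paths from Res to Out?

Assign every edge capacity 1; by Menger, the answer equals the max flow.
Path Res→Out (+1); total 1.
Path Res→TankB→Out (+1); total 2.
Path Res→J3→Out (+1); total 3.
Path Res→J4→Out (+1); total 4.
Path Res→P2→Out (+1); total 5.
No residual Res→Out path; max flow = 5.
Certifying cut of size 5: {J4→Out, Res→J3, Res→Out, Res→P2, Res→TankB}.

5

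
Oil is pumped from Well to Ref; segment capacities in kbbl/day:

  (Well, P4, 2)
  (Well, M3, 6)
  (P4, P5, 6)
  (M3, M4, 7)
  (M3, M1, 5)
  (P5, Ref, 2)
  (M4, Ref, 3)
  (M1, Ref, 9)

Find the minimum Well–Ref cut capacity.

Augment Well→P4→P5→Ref: bottleneck 2, flow now 2.
Augment Well→M3→M4→Ref: bottleneck 3, flow now 5.
Augment Well→M3→M1→Ref: bottleneck 3, flow now 8.
No augmenting path remains; maximum flow = 8.
By max-flow min-cut, the minimum cut capacity equals the max flow.
In the residual graph, reachable from Well: {Well}.
Min-cut edges: Well→P4 (2), Well→M3 (6); capacity 2 + 6 = 8.

8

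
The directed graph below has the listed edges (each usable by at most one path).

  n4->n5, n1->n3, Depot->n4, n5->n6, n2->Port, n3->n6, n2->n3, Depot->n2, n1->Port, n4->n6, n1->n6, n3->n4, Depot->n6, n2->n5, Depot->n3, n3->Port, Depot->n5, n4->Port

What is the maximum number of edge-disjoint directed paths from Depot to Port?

3

Assign every edge capacity 1; by Menger, the answer equals the max flow.
Path Depot→n2→Port (+1); total 1.
Path Depot→n3→Port (+1); total 2.
Path Depot→n4→Port (+1); total 3.
No residual Depot→Port path; max flow = 3.
Certifying cut of size 3: {Depot→n2, Depot→n3, Depot→n4}.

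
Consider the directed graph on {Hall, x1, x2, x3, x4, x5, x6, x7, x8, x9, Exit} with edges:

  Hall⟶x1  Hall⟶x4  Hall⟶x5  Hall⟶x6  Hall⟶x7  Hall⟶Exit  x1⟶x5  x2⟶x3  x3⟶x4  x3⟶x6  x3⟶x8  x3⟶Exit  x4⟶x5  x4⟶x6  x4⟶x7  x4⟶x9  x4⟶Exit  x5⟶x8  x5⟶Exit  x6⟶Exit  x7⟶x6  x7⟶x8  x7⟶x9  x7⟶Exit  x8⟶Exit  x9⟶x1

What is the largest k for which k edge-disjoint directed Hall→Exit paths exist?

6

Assign every edge capacity 1; by Menger, the answer equals the max flow.
Path Hall→Exit (+1); total 1.
Path Hall→x4→Exit (+1); total 2.
Path Hall→x5→Exit (+1); total 3.
Path Hall→x6→Exit (+1); total 4.
Path Hall→x7→Exit (+1); total 5.
Path Hall→x1→x5→x8→Exit (+1); total 6.
No residual Hall→Exit path; max flow = 6.
Certifying cut of size 6: {Hall→Exit, Hall→x1, Hall→x4, Hall→x5, Hall→x6, Hall→x7}.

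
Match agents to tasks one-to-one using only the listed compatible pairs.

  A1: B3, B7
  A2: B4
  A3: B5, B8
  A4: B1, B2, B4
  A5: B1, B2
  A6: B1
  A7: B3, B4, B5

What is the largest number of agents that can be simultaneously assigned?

Unit-capacity flow: source→left, listed edges, right→sink; max matching = max flow.
Augmenting path A1→B3 (+1); matched 1.
Augmenting path A2→B4 (+1); matched 2.
Augmenting path A3→B5 (+1); matched 3.
Augmenting path A4→B1 (+1); matched 4.
Augmenting path A5→B2 (+1); matched 5.
Augmenting path A7→B3→A1→B7 (+1); matched 6.
No augmenting path remains; maximum matching = 6.
König certificate: {A1, A3, A7, B1, B2, B4} is a vertex cover of size 6 (every listed pair touches it), so no matching can be larger.

6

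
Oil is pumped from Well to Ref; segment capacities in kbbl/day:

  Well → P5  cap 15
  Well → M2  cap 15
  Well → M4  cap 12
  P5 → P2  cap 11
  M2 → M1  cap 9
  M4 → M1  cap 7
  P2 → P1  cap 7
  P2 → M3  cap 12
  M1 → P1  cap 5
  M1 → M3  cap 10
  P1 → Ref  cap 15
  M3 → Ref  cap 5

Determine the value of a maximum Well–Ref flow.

17

Augment Well→P5→P2→P1→Ref: bottleneck 7, flow now 7.
Augment Well→P5→P2→M3→Ref: bottleneck 4, flow now 11.
Augment Well→M2→M1→P1→Ref: bottleneck 5, flow now 16.
Augment Well→M2→M1→M3→Ref: bottleneck 1, flow now 17.
No augmenting path remains; maximum flow = 17.
In the residual graph, reachable from Well: {Well, P5, M2, M4, P2, M1, M3}.
Min-cut edges: P2→P1 (7), M1→P1 (5), M3→Ref (5); capacity 7 + 5 + 5 = 17.
This cut is saturated, so no flow can exceed 17.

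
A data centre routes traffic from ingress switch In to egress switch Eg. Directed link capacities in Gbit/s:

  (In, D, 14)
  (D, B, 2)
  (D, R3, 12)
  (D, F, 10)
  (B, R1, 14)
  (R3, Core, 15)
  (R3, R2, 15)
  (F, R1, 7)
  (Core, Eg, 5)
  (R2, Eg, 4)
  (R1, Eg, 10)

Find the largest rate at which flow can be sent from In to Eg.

14

Augment In→D→B→R1→Eg: bottleneck 2, flow now 2.
Augment In→D→R3→Core→Eg: bottleneck 5, flow now 7.
Augment In→D→R3→R2→Eg: bottleneck 4, flow now 11.
Augment In→D→F→R1→Eg: bottleneck 3, flow now 14.
No augmenting path remains; maximum flow = 14.
In the residual graph, reachable from In: {In}.
Min-cut edges: In→D (14); capacity 14 = 14.
This cut is saturated, so no flow can exceed 14.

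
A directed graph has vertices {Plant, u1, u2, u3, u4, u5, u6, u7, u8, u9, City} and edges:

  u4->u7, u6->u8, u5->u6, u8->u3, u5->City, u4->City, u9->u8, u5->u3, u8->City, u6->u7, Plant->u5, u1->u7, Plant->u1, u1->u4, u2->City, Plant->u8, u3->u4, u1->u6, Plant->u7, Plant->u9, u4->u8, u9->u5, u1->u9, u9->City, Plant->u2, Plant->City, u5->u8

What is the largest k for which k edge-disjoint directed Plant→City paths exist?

Assign every edge capacity 1; by Menger, the answer equals the max flow.
Path Plant→City (+1); total 1.
Path Plant→u2→City (+1); total 2.
Path Plant→u5→City (+1); total 3.
Path Plant→u8→City (+1); total 4.
Path Plant→u9→City (+1); total 5.
Path Plant→u1→u4→City (+1); total 6.
No residual Plant→City path; max flow = 6.
Certifying cut of size 6: {Plant→City, Plant→u1, Plant→u2, Plant→u5, Plant→u8, Plant→u9}.

6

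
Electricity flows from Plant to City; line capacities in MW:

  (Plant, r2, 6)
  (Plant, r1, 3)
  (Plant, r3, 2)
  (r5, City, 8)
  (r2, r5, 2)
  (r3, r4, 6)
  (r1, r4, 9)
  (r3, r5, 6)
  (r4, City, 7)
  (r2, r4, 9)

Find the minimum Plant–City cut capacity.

11

Augment Plant→r1→r4→City: bottleneck 3, flow now 3.
Augment Plant→r2→r4→City: bottleneck 4, flow now 7.
Augment Plant→r2→r5→City: bottleneck 2, flow now 9.
Augment Plant→r3→r5→City: bottleneck 2, flow now 11.
No augmenting path remains; maximum flow = 11.
By max-flow min-cut, the minimum cut capacity equals the max flow.
In the residual graph, reachable from Plant: {Plant}.
Min-cut edges: Plant→r1 (3), Plant→r2 (6), Plant→r3 (2); capacity 3 + 6 + 2 = 11.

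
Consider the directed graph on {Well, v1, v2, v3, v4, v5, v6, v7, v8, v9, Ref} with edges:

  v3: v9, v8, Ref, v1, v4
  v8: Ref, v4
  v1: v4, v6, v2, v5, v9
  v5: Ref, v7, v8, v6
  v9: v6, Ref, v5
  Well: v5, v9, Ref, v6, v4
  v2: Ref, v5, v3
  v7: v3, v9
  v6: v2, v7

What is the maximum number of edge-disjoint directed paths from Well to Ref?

4

Assign every edge capacity 1; by Menger, the answer equals the max flow.
Path Well→Ref (+1); total 1.
Path Well→v5→Ref (+1); total 2.
Path Well→v9→Ref (+1); total 3.
Path Well→v6→v2→Ref (+1); total 4.
No residual Well→Ref path; max flow = 4.
Certifying cut of size 4: {Well→Ref, Well→v5, Well→v6, Well→v9}.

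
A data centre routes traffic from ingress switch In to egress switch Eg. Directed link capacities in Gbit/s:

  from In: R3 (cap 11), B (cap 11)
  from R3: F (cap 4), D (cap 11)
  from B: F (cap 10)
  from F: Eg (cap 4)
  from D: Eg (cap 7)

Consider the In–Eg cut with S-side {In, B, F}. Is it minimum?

Given cut capacity: 11 + 4 = 15.
Augment In→R3→F→Eg: bottleneck 4, flow now 4.
Augment In→R3→D→Eg: bottleneck 7, flow now 11.
No augmenting path remains; maximum flow = 11.
In the residual graph, reachable from In: {In, R3, B, F, D}.
Min-cut edges: F→Eg (4), D→Eg (7); capacity 4 + 7 = 11.
Cut capacity 15 exceeds the max flow 11, so it is not minimum.

No — its capacity is 15, but the minimum cut has capacity 11.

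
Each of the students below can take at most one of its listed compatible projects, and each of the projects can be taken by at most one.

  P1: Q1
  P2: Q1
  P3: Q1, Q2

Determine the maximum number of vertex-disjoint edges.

2

Unit-capacity flow: source→left, listed edges, right→sink; max matching = max flow.
Augmenting path P1→Q1 (+1); matched 1.
Augmenting path P3→Q2 (+1); matched 2.
No augmenting path remains; maximum matching = 2.
König certificate: {P3, Q1} is a vertex cover of size 2 (every listed pair touches it), so no matching can be larger.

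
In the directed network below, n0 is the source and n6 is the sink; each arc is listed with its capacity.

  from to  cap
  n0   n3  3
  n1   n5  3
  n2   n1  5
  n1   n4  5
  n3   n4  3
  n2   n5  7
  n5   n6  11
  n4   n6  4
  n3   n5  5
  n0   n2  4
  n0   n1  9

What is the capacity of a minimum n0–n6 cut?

Augment n0→n1→n4→n6: bottleneck 4, flow now 4.
Augment n0→n1→n5→n6: bottleneck 3, flow now 7.
Augment n0→n2→n5→n6: bottleneck 4, flow now 11.
Augment n0→n3→n5→n6: bottleneck 3, flow now 14.
No augmenting path remains; maximum flow = 14.
By max-flow min-cut, the minimum cut capacity equals the max flow.
In the residual graph, reachable from n0: {n0, n1, n4}.
Min-cut edges: n0→n2 (4), n0→n3 (3), n1→n5 (3), n4→n6 (4); capacity 4 + 3 + 3 + 4 = 14.

14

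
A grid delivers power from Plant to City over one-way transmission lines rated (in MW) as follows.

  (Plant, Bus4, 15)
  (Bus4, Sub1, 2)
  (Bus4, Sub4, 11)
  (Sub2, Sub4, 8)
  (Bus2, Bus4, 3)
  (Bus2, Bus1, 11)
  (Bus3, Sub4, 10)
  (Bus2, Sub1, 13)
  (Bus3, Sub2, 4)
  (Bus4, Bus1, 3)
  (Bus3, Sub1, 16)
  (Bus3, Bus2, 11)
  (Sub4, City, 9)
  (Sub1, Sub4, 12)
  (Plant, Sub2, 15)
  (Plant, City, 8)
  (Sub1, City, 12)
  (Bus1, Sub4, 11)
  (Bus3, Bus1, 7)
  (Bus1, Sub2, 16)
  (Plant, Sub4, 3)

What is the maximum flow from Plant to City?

19

Augment Plant→City: bottleneck 8, flow now 8.
Augment Plant→Sub4→City: bottleneck 3, flow now 11.
Augment Plant→Bus4→Sub1→City: bottleneck 2, flow now 13.
Augment Plant→Bus4→Sub4→City: bottleneck 6, flow now 19.
No augmenting path remains; maximum flow = 19.
In the residual graph, reachable from Plant: {Plant, Bus4, Bus1, Sub2, Sub4}.
Min-cut edges: Plant→City (8), Bus4→Sub1 (2), Sub4→City (9); capacity 8 + 2 + 9 = 19.
This cut is saturated, so no flow can exceed 19.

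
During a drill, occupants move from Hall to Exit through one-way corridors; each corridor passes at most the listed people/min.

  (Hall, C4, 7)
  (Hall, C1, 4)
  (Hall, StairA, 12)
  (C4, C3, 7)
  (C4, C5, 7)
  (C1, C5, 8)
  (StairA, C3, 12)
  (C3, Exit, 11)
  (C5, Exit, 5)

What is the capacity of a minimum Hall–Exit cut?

Augment Hall→C4→C3→Exit: bottleneck 7, flow now 7.
Augment Hall→C1→C5→Exit: bottleneck 4, flow now 11.
Augment Hall→StairA→C3→Exit: bottleneck 4, flow now 15.
Augment Hall→StairA→C3→C4→C5→Exit: bottleneck 1, flow now 16. (uses reverse residual edge)
No augmenting path remains; maximum flow = 16.
By max-flow min-cut, the minimum cut capacity equals the max flow.
In the residual graph, reachable from Hall: {Hall, C4, C1, StairA, C3, C5}.
Min-cut edges: C3→Exit (11), C5→Exit (5); capacity 11 + 5 = 16.

16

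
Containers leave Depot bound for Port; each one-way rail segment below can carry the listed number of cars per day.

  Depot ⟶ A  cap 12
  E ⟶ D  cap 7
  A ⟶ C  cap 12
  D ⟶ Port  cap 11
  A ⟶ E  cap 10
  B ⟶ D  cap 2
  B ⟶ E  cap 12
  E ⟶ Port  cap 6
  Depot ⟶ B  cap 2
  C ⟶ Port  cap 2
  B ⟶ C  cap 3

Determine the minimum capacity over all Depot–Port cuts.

Augment Depot→A→C→Port: bottleneck 2, flow now 2.
Augment Depot→A→E→Port: bottleneck 6, flow now 8.
Augment Depot→B→D→Port: bottleneck 2, flow now 10.
Augment Depot→A→E→D→Port: bottleneck 4, flow now 14.
No augmenting path remains; maximum flow = 14.
By max-flow min-cut, the minimum cut capacity equals the max flow.
In the residual graph, reachable from Depot: {Depot}.
Min-cut edges: Depot→A (12), Depot→B (2); capacity 12 + 2 = 14.

14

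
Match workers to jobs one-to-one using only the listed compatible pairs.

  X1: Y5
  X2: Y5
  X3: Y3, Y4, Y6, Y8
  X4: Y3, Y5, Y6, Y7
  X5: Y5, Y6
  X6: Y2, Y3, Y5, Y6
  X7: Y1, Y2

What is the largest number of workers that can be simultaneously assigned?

Unit-capacity flow: source→left, listed edges, right→sink; max matching = max flow.
Augmenting path X1→Y5 (+1); matched 1.
Augmenting path X3→Y3 (+1); matched 2.
Augmenting path X4→Y6 (+1); matched 3.
Augmenting path X6→Y2 (+1); matched 4.
Augmenting path X7→Y1 (+1); matched 5.
Augmenting path X5→Y6→X4→Y7 (+1); matched 6.
No augmenting path remains; maximum matching = 6.
König certificate: {X3, X4, X5, X6, X7, Y5} is a vertex cover of size 6 (every listed pair touches it), so no matching can be larger.

6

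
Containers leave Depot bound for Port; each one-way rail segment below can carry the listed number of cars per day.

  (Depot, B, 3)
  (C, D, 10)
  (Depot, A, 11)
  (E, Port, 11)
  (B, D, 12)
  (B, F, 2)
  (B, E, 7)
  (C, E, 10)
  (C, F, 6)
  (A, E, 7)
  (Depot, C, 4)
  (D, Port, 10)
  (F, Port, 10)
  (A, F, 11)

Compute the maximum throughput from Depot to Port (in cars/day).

Augment Depot→A→E→Port: bottleneck 7, flow now 7.
Augment Depot→A→F→Port: bottleneck 4, flow now 11.
Augment Depot→B→D→Port: bottleneck 3, flow now 14.
Augment Depot→C→D→Port: bottleneck 4, flow now 18.
No augmenting path remains; maximum flow = 18.
In the residual graph, reachable from Depot: {Depot}.
Min-cut edges: Depot→A (11), Depot→B (3), Depot→C (4); capacity 11 + 3 + 4 = 18.
This cut is saturated, so no flow can exceed 18.

18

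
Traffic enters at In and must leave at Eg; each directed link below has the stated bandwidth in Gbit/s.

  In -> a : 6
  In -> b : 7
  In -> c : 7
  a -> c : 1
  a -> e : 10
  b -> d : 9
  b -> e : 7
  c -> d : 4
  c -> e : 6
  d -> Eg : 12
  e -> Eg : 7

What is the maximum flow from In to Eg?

18

Augment In→a→e→Eg: bottleneck 6, flow now 6.
Augment In→b→d→Eg: bottleneck 7, flow now 13.
Augment In→c→d→Eg: bottleneck 4, flow now 17.
Augment In→c→e→Eg: bottleneck 1, flow now 18.
No augmenting path remains; maximum flow = 18.
In the residual graph, reachable from In: {In, a, c, e}.
Min-cut edges: In→b (7), c→d (4), e→Eg (7); capacity 7 + 4 + 7 = 18.
This cut is saturated, so no flow can exceed 18.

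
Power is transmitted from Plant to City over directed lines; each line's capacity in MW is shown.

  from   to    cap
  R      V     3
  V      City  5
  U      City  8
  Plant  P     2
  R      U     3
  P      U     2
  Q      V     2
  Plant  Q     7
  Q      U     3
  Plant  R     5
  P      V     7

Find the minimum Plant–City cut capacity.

12

Augment Plant→P→U→City: bottleneck 2, flow now 2.
Augment Plant→Q→U→City: bottleneck 3, flow now 5.
Augment Plant→Q→V→City: bottleneck 2, flow now 7.
Augment Plant→R→U→City: bottleneck 3, flow now 10.
Augment Plant→R→V→City: bottleneck 2, flow now 12.
No augmenting path remains; maximum flow = 12.
By max-flow min-cut, the minimum cut capacity equals the max flow.
In the residual graph, reachable from Plant: {Plant, Q}.
Min-cut edges: Plant→P (2), Plant→R (5), Q→U (3), Q→V (2); capacity 2 + 5 + 3 + 2 = 12.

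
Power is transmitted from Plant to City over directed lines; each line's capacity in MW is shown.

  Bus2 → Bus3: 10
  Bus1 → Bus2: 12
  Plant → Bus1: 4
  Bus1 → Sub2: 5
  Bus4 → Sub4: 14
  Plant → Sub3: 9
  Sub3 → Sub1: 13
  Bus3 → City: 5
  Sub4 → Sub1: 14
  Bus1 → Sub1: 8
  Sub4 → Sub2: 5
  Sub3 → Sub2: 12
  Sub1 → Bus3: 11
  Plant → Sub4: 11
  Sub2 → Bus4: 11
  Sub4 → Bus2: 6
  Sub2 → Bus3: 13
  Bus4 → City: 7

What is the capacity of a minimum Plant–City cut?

12

Augment Plant→Bus1→Bus2→Bus3→City: bottleneck 4, flow now 4.
Augment Plant→Sub4→Bus2→Bus3→City: bottleneck 1, flow now 5.
Augment Plant→Sub4→Sub2→Bus4→City: bottleneck 5, flow now 10.
Augment Plant→Sub3→Sub2→Bus4→City: bottleneck 2, flow now 12.
No augmenting path remains; maximum flow = 12.
By max-flow min-cut, the minimum cut capacity equals the max flow.
In the residual graph, reachable from Plant: {Plant, Bus1, Sub4, Sub3, Bus2, Sub1, Sub2, Bus4, Bus3}.
Min-cut edges: Bus4→City (7), Bus3→City (5); capacity 7 + 5 = 12.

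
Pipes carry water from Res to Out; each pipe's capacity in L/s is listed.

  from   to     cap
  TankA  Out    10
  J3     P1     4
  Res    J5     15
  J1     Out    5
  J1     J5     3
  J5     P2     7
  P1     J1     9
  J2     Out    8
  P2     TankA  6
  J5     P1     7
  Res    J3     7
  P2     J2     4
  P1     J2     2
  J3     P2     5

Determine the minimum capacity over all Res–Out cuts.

17

Augment Res→J3→P2→TankA→Out: bottleneck 5, flow now 5.
Augment Res→J3→P1→J1→Out: bottleneck 2, flow now 7.
Augment Res→J5→P2→TankA→Out: bottleneck 1, flow now 8.
Augment Res→J5→P2→J2→Out: bottleneck 4, flow now 12.
Augment Res→J5→P1→J1→Out: bottleneck 3, flow now 15.
Augment Res→J5→P1→J2→Out: bottleneck 2, flow now 17.
No augmenting path remains; maximum flow = 17.
By max-flow min-cut, the minimum cut capacity equals the max flow.
In the residual graph, reachable from Res: {Res, J3, J5, P2, P1, J1}.
Min-cut edges: P2→TankA (6), P2→J2 (4), P1→J2 (2), J1→Out (5); capacity 6 + 4 + 2 + 5 = 17.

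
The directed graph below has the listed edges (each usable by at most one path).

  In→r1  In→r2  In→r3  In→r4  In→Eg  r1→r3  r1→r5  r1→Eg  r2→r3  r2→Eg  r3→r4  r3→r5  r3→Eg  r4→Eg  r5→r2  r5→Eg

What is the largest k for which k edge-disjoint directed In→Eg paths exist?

5

Assign every edge capacity 1; by Menger, the answer equals the max flow.
Path In→Eg (+1); total 1.
Path In→r1→Eg (+1); total 2.
Path In→r2→Eg (+1); total 3.
Path In→r3→Eg (+1); total 4.
Path In→r4→Eg (+1); total 5.
No residual In→Eg path; max flow = 5.
Certifying cut of size 5: {In→Eg, In→r1, In→r2, In→r3, In→r4}.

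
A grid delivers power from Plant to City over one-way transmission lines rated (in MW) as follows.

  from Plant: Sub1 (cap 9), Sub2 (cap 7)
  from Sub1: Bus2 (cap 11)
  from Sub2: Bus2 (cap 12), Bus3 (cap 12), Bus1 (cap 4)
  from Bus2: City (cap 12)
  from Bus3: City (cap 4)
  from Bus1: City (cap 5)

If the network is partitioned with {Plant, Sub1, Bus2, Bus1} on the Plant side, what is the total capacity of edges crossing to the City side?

24

Edges leaving {Plant, Sub1, Bus2, Bus1}: Plant→Sub2 (7), Bus2→City (12), Bus1→City (5).
Cut capacity = 7 + 12 + 5 = 24.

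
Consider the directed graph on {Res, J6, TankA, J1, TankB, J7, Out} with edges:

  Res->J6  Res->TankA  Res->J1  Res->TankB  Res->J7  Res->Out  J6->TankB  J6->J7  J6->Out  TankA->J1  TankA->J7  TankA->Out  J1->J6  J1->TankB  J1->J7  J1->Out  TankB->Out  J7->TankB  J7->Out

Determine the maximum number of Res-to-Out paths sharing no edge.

Assign every edge capacity 1; by Menger, the answer equals the max flow.
Path Res→Out (+1); total 1.
Path Res→J6→Out (+1); total 2.
Path Res→TankA→Out (+1); total 3.
Path Res→J1→Out (+1); total 4.
Path Res→TankB→Out (+1); total 5.
Path Res→J7→Out (+1); total 6.
No residual Res→Out path; max flow = 6.
Certifying cut of size 6: {Res→J1, Res→J6, Res→J7, Res→Out, Res→TankA, Res→TankB}.

6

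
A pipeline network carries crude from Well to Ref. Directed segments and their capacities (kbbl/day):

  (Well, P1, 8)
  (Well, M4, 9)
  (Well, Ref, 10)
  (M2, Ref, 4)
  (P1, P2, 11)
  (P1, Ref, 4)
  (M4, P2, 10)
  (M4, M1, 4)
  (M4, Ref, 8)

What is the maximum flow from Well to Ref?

Augment Well→Ref: bottleneck 10, flow now 10.
Augment Well→P1→Ref: bottleneck 4, flow now 14.
Augment Well→M4→Ref: bottleneck 8, flow now 22.
No augmenting path remains; maximum flow = 22.
In the residual graph, reachable from Well: {Well, P1, M4, P2, M1}.
Min-cut edges: Well→Ref (10), P1→Ref (4), M4→Ref (8); capacity 10 + 4 + 8 = 22.
This cut is saturated, so no flow can exceed 22.

22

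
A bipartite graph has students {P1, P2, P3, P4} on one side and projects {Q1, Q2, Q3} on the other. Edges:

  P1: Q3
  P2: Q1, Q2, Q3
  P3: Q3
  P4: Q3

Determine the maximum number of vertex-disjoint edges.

Unit-capacity flow: source→left, listed edges, right→sink; max matching = max flow.
Augmenting path P1→Q3 (+1); matched 1.
Augmenting path P2→Q1 (+1); matched 2.
No augmenting path remains; maximum matching = 2.
König certificate: {P2, Q3} is a vertex cover of size 2 (every listed pair touches it), so no matching can be larger.

2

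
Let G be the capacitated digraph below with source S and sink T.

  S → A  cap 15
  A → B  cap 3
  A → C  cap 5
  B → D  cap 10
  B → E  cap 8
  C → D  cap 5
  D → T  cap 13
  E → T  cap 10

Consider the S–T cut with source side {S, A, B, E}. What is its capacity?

Edges leaving {S, A, B, E}: A→C (5), B→D (10), E→T (10).
Cut capacity = 5 + 10 + 10 = 25.

25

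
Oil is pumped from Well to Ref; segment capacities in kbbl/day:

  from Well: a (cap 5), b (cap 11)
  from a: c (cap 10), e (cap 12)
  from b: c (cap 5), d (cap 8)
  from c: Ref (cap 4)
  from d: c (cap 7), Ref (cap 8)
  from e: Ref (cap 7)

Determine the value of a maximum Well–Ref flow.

16

Augment Well→a→c→Ref: bottleneck 4, flow now 4.
Augment Well→a→e→Ref: bottleneck 1, flow now 5.
Augment Well→b→d→Ref: bottleneck 8, flow now 13.
Augment Well→b→c→a→e→Ref: bottleneck 3, flow now 16. (uses reverse residual edge)
No augmenting path remains; maximum flow = 16.
In the residual graph, reachable from Well: {Well}.
Min-cut edges: Well→a (5), Well→b (11); capacity 5 + 11 = 16.
This cut is saturated, so no flow can exceed 16.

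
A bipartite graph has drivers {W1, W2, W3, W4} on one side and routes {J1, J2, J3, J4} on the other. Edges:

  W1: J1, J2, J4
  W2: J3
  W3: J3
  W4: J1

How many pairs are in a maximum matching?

3

Unit-capacity flow: source→left, listed edges, right→sink; max matching = max flow.
Augmenting path W1→J1 (+1); matched 1.
Augmenting path W2→J3 (+1); matched 2.
Augmenting path W4→J1→W1→J2 (+1); matched 3.
No augmenting path remains; maximum matching = 3.
König certificate: {W1, W4, J3} is a vertex cover of size 3 (every listed pair touches it), so no matching can be larger.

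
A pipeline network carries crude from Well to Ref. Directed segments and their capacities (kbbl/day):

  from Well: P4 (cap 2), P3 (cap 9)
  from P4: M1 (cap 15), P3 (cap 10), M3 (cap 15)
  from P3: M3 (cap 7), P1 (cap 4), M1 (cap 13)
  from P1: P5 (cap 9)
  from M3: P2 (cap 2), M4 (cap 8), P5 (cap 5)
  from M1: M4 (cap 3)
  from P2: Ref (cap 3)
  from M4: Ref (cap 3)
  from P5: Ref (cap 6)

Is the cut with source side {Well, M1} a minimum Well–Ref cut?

No — its capacity is 14, but the minimum cut has capacity 11.

Given cut capacity: 2 + 9 + 3 = 14.
Augment Well→P4→M3→P2→Ref: bottleneck 2, flow now 2.
Augment Well→P3→P1→P5→Ref: bottleneck 4, flow now 6.
Augment Well→P3→M3→M4→Ref: bottleneck 3, flow now 9.
Augment Well→P3→M3→P5→Ref: bottleneck 2, flow now 11.
No augmenting path remains; maximum flow = 11.
In the residual graph, reachable from Well: {Well}.
Min-cut edges: Well→P4 (2), Well→P3 (9); capacity 2 + 9 = 11.
Cut capacity 14 exceeds the max flow 11, so it is not minimum.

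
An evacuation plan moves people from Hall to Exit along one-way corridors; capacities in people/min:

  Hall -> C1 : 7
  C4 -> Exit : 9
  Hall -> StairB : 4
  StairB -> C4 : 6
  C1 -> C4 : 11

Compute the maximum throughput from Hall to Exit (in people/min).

9

Augment Hall→C1→C4→Exit: bottleneck 7, flow now 7.
Augment Hall→StairB→C4→Exit: bottleneck 2, flow now 9.
No augmenting path remains; maximum flow = 9.
In the residual graph, reachable from Hall: {Hall, C1, StairB, C4}.
Min-cut edges: C4→Exit (9); capacity 9 = 9.
This cut is saturated, so no flow can exceed 9.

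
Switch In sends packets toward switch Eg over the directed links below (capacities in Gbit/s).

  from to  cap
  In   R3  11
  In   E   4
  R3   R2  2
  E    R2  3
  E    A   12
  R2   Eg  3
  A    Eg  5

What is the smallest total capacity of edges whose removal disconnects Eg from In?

6

Augment In→R3→R2→Eg: bottleneck 2, flow now 2.
Augment In→E→R2→Eg: bottleneck 1, flow now 3.
Augment In→E→A→Eg: bottleneck 3, flow now 6.
No augmenting path remains; maximum flow = 6.
By max-flow min-cut, the minimum cut capacity equals the max flow.
In the residual graph, reachable from In: {In, R3}.
Min-cut edges: In→E (4), R3→R2 (2); capacity 4 + 2 = 6.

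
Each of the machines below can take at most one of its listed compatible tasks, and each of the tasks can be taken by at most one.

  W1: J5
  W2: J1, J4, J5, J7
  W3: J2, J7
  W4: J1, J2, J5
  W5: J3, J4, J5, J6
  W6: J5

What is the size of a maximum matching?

5

Unit-capacity flow: source→left, listed edges, right→sink; max matching = max flow.
Augmenting path W1→J5 (+1); matched 1.
Augmenting path W2→J1 (+1); matched 2.
Augmenting path W3→J2 (+1); matched 3.
Augmenting path W5→J3 (+1); matched 4.
Augmenting path W4→J1→W2→J4 (+1); matched 5.
No augmenting path remains; maximum matching = 5.
König certificate: {W2, W3, W4, W5, J5} is a vertex cover of size 5 (every listed pair touches it), so no matching can be larger.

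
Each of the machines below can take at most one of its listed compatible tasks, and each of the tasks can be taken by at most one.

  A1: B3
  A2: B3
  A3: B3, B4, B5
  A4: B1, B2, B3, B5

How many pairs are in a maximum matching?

Unit-capacity flow: source→left, listed edges, right→sink; max matching = max flow.
Augmenting path A1→B3 (+1); matched 1.
Augmenting path A3→B4 (+1); matched 2.
Augmenting path A4→B1 (+1); matched 3.
No augmenting path remains; maximum matching = 3.
König certificate: {A3, A4, B3} is a vertex cover of size 3 (every listed pair touches it), so no matching can be larger.

3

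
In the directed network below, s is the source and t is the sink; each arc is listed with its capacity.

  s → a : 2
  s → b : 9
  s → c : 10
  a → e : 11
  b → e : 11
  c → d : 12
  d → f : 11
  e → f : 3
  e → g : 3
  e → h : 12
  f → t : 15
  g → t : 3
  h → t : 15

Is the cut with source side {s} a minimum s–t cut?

Given cut capacity: 2 + 9 + 10 = 21.
Augment s→a→e→f→t: bottleneck 2, flow now 2.
Augment s→b→e→f→t: bottleneck 1, flow now 3.
Augment s→b→e→g→t: bottleneck 3, flow now 6.
Augment s→b→e→h→t: bottleneck 5, flow now 11.
Augment s→c→d→f→t: bottleneck 10, flow now 21.
No augmenting path remains; maximum flow = 21.
Cut capacity 21 equals the max flow, so it is a minimum cut.

Yes — it is a minimum cut (capacity 21).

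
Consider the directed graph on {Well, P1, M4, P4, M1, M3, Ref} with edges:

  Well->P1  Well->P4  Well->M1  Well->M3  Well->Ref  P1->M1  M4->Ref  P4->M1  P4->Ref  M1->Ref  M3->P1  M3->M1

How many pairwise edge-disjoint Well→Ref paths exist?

3

Assign every edge capacity 1; by Menger, the answer equals the max flow.
Path Well→Ref (+1); total 1.
Path Well→P4→Ref (+1); total 2.
Path Well→M1→Ref (+1); total 3.
No residual Well→Ref path; max flow = 3.
Certifying cut of size 3: {M1→Ref, Well→P4, Well→Ref}.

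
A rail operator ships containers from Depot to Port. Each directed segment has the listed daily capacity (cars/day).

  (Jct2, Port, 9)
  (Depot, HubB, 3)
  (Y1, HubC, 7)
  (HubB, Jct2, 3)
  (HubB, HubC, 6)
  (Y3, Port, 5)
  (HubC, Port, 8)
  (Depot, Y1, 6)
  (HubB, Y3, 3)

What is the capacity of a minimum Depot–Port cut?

Augment Depot→HubB→HubC→Port: bottleneck 3, flow now 3.
Augment Depot→Y1→HubC→Port: bottleneck 5, flow now 8.
Augment Depot→Y1→HubC→HubB→Jct2→Port: bottleneck 1, flow now 9. (uses reverse residual edge)
No augmenting path remains; maximum flow = 9.
By max-flow min-cut, the minimum cut capacity equals the max flow.
In the residual graph, reachable from Depot: {Depot}.
Min-cut edges: Depot→HubB (3), Depot→Y1 (6); capacity 3 + 6 = 9.

9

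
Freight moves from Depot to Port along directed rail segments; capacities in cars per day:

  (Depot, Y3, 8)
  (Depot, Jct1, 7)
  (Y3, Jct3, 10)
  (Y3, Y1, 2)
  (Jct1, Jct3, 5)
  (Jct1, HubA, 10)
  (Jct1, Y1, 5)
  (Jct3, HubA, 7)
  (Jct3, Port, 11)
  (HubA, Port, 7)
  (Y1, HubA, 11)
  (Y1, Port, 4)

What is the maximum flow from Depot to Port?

15

Augment Depot→Y3→Jct3→Port: bottleneck 8, flow now 8.
Augment Depot→Jct1→Jct3→Port: bottleneck 3, flow now 11.
Augment Depot→Jct1→HubA→Port: bottleneck 4, flow now 15.
No augmenting path remains; maximum flow = 15.
In the residual graph, reachable from Depot: {Depot}.
Min-cut edges: Depot→Y3 (8), Depot→Jct1 (7); capacity 8 + 7 = 15.
This cut is saturated, so no flow can exceed 15.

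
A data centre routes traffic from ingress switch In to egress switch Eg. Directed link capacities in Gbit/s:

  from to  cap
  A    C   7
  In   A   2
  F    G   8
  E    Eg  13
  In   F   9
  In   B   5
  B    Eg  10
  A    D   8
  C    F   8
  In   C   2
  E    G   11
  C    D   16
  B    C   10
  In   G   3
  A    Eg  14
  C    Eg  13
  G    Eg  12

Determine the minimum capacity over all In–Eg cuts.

Augment In→A→Eg: bottleneck 2, flow now 2.
Augment In→B→Eg: bottleneck 5, flow now 7.
Augment In→C→Eg: bottleneck 2, flow now 9.
Augment In→G→Eg: bottleneck 3, flow now 12.
Augment In→F→G→Eg: bottleneck 8, flow now 20.
No augmenting path remains; maximum flow = 20.
By max-flow min-cut, the minimum cut capacity equals the max flow.
In the residual graph, reachable from In: {In, F}.
Min-cut edges: In→A (2), In→B (5), In→C (2), In→G (3), F→G (8); capacity 2 + 5 + 2 + 3 + 8 = 20.

20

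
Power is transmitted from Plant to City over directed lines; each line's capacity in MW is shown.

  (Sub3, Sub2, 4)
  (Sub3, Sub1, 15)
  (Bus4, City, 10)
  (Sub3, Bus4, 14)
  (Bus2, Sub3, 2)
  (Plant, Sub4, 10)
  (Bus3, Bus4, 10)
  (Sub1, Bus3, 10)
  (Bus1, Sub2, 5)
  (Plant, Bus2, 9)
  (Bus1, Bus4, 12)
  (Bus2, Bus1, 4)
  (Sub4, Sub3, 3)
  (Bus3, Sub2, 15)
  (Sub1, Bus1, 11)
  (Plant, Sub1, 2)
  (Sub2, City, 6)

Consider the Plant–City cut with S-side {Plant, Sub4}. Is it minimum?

No — its capacity is 14, but the minimum cut has capacity 11.

Given cut capacity: 9 + 2 + 3 = 14.
Augment Plant→Sub4→Sub3→Bus4→City: bottleneck 3, flow now 3.
Augment Plant→Bus2→Sub3→Bus4→City: bottleneck 2, flow now 5.
Augment Plant→Bus2→Bus1→Bus4→City: bottleneck 4, flow now 9.
Augment Plant→Sub1→Bus1→Bus4→City: bottleneck 1, flow now 10.
Augment Plant→Sub1→Bus1→Sub2→City: bottleneck 1, flow now 11.
No augmenting path remains; maximum flow = 11.
In the residual graph, reachable from Plant: {Plant, Sub4, Bus2}.
Min-cut edges: Plant→Sub1 (2), Sub4→Sub3 (3), Bus2→Sub3 (2), Bus2→Bus1 (4); capacity 2 + 3 + 2 + 4 = 11.
Cut capacity 14 exceeds the max flow 11, so it is not minimum.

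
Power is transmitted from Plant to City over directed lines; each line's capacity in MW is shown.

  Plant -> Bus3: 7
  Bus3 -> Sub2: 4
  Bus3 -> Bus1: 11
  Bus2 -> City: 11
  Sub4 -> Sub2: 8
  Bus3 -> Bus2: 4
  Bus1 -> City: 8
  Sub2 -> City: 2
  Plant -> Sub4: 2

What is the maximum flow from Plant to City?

Augment Plant→Sub4→Sub2→City: bottleneck 2, flow now 2.
Augment Plant→Bus3→Bus2→City: bottleneck 4, flow now 6.
Augment Plant→Bus3→Bus1→City: bottleneck 3, flow now 9.
No augmenting path remains; maximum flow = 9.
In the residual graph, reachable from Plant: {Plant}.
Min-cut edges: Plant→Sub4 (2), Plant→Bus3 (7); capacity 2 + 7 = 9.
This cut is saturated, so no flow can exceed 9.

9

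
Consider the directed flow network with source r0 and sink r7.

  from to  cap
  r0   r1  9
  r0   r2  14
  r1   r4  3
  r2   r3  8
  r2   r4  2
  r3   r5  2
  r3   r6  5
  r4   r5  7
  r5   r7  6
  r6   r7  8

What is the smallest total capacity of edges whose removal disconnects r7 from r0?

Augment r0→r1→r4→r5→r7: bottleneck 3, flow now 3.
Augment r0→r2→r3→r5→r7: bottleneck 2, flow now 5.
Augment r0→r2→r3→r6→r7: bottleneck 5, flow now 10.
Augment r0→r2→r4→r5→r7: bottleneck 1, flow now 11.
No augmenting path remains; maximum flow = 11.
By max-flow min-cut, the minimum cut capacity equals the max flow.
In the residual graph, reachable from r0: {r0, r1, r2, r3, r4, r5}.
Min-cut edges: r3→r6 (5), r5→r7 (6); capacity 5 + 6 = 11.

11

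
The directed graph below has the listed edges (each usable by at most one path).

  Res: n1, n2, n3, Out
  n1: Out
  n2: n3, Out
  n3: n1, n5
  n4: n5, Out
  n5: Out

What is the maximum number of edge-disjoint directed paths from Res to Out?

Assign every edge capacity 1; by Menger, the answer equals the max flow.
Path Res→Out (+1); total 1.
Path Res→n1→Out (+1); total 2.
Path Res→n2→Out (+1); total 3.
Path Res→n3→n5→Out (+1); total 4.
No residual Res→Out path; max flow = 4.
Certifying cut of size 4: {Res→Out, Res→n1, Res→n2, Res→n3}.

4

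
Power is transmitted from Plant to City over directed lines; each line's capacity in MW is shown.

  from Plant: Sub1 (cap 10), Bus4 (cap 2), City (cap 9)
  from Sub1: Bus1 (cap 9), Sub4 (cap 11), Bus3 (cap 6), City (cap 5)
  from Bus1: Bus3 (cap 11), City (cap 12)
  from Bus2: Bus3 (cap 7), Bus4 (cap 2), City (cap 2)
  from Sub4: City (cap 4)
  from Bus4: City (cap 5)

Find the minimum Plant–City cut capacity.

21

Augment Plant→City: bottleneck 9, flow now 9.
Augment Plant→Sub1→City: bottleneck 5, flow now 14.
Augment Plant→Bus4→City: bottleneck 2, flow now 16.
Augment Plant→Sub1→Bus1→City: bottleneck 5, flow now 21.
No augmenting path remains; maximum flow = 21.
By max-flow min-cut, the minimum cut capacity equals the max flow.
In the residual graph, reachable from Plant: {Plant}.
Min-cut edges: Plant→Sub1 (10), Plant→Bus4 (2), Plant→City (9); capacity 10 + 2 + 9 = 21.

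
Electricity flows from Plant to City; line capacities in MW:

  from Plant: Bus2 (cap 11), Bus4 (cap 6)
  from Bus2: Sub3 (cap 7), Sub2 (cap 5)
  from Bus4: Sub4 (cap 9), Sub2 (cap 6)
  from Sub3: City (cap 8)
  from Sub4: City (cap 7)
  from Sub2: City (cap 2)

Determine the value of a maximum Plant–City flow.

Augment Plant→Bus2→Sub3→City: bottleneck 7, flow now 7.
Augment Plant→Bus2→Sub2→City: bottleneck 2, flow now 9.
Augment Plant→Bus4→Sub4→City: bottleneck 6, flow now 15.
No augmenting path remains; maximum flow = 15.
In the residual graph, reachable from Plant: {Plant, Bus2, Sub2}.
Min-cut edges: Plant→Bus4 (6), Bus2→Sub3 (7), Sub2→City (2); capacity 6 + 7 + 2 = 15.
This cut is saturated, so no flow can exceed 15.

15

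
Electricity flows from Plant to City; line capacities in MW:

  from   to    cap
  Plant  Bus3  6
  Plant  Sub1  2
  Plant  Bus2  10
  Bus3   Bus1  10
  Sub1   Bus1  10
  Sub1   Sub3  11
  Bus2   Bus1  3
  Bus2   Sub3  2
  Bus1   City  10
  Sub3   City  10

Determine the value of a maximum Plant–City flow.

Augment Plant→Bus3→Bus1→City: bottleneck 6, flow now 6.
Augment Plant→Sub1→Bus1→City: bottleneck 2, flow now 8.
Augment Plant→Bus2→Bus1→City: bottleneck 2, flow now 10.
Augment Plant→Bus2→Sub3→City: bottleneck 2, flow now 12.
Augment Plant→Bus2→Bus1→Sub1→Sub3→City: bottleneck 1, flow now 13. (uses reverse residual edge)
No augmenting path remains; maximum flow = 13.
In the residual graph, reachable from Plant: {Plant, Bus2}.
Min-cut edges: Plant→Bus3 (6), Plant→Sub1 (2), Bus2→Bus1 (3), Bus2→Sub3 (2); capacity 6 + 2 + 3 + 2 = 13.
This cut is saturated, so no flow can exceed 13.

13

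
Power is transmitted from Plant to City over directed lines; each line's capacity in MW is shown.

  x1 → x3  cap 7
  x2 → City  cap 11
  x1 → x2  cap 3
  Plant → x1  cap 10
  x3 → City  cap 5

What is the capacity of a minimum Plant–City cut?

Augment Plant→x1→x2→City: bottleneck 3, flow now 3.
Augment Plant→x1→x3→City: bottleneck 5, flow now 8.
No augmenting path remains; maximum flow = 8.
By max-flow min-cut, the minimum cut capacity equals the max flow.
In the residual graph, reachable from Plant: {Plant, x1, x3}.
Min-cut edges: x1→x2 (3), x3→City (5); capacity 3 + 5 = 8.

8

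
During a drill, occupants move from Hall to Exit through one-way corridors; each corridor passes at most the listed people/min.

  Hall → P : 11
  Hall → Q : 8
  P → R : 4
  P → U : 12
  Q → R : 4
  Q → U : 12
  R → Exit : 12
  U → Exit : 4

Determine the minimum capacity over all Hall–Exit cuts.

12

Augment Hall→P→R→Exit: bottleneck 4, flow now 4.
Augment Hall→P→U→Exit: bottleneck 4, flow now 8.
Augment Hall→Q→R→Exit: bottleneck 4, flow now 12.
No augmenting path remains; maximum flow = 12.
By max-flow min-cut, the minimum cut capacity equals the max flow.
In the residual graph, reachable from Hall: {Hall, P, Q, U}.
Min-cut edges: P→R (4), Q→R (4), U→Exit (4); capacity 4 + 4 + 4 = 12.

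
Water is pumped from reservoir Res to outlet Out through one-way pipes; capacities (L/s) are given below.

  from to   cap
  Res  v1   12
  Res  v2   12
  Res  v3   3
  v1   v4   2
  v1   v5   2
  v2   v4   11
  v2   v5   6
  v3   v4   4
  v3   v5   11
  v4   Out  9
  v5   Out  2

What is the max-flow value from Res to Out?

Augment Res→v1→v4→Out: bottleneck 2, flow now 2.
Augment Res→v1→v5→Out: bottleneck 2, flow now 4.
Augment Res→v2→v4→Out: bottleneck 7, flow now 11.
No augmenting path remains; maximum flow = 11.
In the residual graph, reachable from Res: {Res, v1, v2, v3, v4, v5}.
Min-cut edges: v4→Out (9), v5→Out (2); capacity 9 + 2 = 11.
This cut is saturated, so no flow can exceed 11.

11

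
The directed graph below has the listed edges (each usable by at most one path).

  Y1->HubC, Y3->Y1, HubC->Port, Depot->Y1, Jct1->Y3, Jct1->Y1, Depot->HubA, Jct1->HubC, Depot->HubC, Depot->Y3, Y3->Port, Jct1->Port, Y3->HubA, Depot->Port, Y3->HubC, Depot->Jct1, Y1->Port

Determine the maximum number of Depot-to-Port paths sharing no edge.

Assign every edge capacity 1; by Menger, the answer equals the max flow.
Path Depot→Port (+1); total 1.
Path Depot→Jct1→Port (+1); total 2.
Path Depot→Y3→Port (+1); total 3.
Path Depot→Y1→Port (+1); total 4.
Path Depot→HubC→Port (+1); total 5.
No residual Depot→Port path; max flow = 5.
Certifying cut of size 5: {Depot→HubC, Depot→Jct1, Depot→Port, Depot→Y1, Depot→Y3}.

5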